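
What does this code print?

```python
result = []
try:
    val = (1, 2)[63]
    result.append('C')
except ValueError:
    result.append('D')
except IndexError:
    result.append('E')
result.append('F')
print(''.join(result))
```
EF

IndexError is caught by its specific handler, not ValueError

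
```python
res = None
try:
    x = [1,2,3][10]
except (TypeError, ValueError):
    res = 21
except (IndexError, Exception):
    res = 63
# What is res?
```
63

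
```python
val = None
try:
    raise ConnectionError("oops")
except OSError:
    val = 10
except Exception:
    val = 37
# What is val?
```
10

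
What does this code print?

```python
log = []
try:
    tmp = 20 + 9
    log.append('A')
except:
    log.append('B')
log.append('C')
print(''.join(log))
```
AC

No exception, try block completes normally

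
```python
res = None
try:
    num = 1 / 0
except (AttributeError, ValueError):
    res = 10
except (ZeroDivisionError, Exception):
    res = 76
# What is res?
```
76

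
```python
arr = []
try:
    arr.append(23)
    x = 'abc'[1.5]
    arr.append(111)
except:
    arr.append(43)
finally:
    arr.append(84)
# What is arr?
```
[23, 43, 84]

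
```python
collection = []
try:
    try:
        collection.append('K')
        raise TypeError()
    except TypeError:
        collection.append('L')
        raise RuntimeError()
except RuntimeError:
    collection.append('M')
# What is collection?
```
['K', 'L', 'M']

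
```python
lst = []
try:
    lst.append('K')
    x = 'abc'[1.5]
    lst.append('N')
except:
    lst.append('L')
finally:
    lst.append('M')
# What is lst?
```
['K', 'L', 'M']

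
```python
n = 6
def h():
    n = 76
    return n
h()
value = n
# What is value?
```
6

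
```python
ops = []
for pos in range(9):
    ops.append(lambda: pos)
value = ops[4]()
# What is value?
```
8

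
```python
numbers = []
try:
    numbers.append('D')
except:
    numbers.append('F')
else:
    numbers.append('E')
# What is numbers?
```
['D', 'E']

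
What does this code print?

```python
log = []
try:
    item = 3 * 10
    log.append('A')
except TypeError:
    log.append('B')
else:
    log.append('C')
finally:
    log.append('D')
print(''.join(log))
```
ACD

else runs before finally when no exception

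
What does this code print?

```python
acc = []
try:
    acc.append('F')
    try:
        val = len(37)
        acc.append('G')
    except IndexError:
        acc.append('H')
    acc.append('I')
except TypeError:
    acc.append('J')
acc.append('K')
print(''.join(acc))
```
FJK

Inner handler doesn't match, propagates to outer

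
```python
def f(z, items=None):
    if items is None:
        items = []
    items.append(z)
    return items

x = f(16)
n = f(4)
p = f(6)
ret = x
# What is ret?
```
[16]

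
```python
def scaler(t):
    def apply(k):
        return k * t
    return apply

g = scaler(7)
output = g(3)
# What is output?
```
21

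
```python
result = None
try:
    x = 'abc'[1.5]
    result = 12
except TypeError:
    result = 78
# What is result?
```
78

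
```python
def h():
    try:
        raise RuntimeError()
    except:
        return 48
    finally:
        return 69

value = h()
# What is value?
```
69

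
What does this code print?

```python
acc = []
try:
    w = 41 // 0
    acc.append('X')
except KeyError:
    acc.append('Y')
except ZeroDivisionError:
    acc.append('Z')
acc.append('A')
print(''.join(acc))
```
ZA

ZeroDivisionError is caught by its specific handler, not KeyError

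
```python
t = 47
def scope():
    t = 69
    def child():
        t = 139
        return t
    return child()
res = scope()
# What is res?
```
139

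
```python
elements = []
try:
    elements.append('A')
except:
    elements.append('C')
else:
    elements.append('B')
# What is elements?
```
['A', 'B']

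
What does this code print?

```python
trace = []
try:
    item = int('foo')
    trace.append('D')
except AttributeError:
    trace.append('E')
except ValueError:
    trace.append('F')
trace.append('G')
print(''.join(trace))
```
FG

ValueError is caught by its specific handler, not AttributeError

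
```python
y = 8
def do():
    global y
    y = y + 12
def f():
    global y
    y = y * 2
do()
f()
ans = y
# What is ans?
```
40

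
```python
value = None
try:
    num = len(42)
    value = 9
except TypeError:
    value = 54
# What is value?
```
54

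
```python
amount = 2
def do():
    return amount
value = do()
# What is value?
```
2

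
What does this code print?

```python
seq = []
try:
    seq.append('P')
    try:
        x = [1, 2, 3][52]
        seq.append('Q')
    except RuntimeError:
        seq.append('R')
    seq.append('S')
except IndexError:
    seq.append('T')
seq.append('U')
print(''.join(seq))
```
PTU

Inner handler doesn't match, propagates to outer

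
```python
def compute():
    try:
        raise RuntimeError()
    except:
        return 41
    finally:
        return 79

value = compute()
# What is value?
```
79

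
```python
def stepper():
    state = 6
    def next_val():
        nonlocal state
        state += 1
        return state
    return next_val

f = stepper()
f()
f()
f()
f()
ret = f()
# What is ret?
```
11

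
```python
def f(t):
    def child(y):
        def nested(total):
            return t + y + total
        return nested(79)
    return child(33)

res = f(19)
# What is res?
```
131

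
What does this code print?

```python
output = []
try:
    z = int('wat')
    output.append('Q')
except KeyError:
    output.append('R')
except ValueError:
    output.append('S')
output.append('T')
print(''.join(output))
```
ST

ValueError is caught by its specific handler, not KeyError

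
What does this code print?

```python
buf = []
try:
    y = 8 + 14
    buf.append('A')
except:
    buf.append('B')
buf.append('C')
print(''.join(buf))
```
AC

No exception, try block completes normally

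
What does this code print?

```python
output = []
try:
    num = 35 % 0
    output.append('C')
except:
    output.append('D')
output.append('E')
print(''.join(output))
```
DE

Exception raised in try, caught by bare except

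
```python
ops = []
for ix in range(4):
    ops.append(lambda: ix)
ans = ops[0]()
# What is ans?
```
3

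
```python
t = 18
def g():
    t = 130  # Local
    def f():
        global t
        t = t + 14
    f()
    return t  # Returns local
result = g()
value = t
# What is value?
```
32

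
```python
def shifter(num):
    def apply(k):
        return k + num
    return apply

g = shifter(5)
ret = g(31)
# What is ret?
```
36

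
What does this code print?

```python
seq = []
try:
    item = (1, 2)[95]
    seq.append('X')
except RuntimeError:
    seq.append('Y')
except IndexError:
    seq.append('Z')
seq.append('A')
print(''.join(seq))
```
ZA

IndexError is caught by its specific handler, not RuntimeError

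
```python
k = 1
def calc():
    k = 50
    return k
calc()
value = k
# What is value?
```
1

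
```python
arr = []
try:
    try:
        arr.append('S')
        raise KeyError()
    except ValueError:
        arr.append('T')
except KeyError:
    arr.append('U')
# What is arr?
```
['S', 'U']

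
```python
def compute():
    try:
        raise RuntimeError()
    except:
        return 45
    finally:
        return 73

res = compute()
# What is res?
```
73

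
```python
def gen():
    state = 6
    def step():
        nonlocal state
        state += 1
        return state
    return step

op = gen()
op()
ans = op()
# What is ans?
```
8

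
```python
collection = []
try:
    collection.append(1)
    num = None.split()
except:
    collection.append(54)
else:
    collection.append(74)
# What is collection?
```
[1, 54]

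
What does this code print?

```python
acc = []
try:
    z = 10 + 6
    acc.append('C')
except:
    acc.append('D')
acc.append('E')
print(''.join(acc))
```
CE

No exception, try block completes normally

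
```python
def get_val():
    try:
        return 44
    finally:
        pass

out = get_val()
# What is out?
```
44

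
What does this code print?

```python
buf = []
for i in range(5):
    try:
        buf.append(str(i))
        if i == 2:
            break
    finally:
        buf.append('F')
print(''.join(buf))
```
0F1F2F

finally runs even when breaking out of loop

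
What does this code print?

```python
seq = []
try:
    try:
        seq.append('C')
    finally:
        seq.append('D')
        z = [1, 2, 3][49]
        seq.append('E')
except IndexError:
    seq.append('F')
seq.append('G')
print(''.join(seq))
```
CDFG

Exception in inner finally caught by outer except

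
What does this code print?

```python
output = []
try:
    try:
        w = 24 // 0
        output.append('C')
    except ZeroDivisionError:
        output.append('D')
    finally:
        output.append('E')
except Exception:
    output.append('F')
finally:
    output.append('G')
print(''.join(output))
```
DEG

Both finally blocks run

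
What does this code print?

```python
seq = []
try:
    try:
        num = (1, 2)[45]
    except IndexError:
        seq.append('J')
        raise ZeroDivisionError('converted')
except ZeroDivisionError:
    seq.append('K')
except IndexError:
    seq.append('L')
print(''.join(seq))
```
JK

New ZeroDivisionError raised, caught by outer ZeroDivisionError handler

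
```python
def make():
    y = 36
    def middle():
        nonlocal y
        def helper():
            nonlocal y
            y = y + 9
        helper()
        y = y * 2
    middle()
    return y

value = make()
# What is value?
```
90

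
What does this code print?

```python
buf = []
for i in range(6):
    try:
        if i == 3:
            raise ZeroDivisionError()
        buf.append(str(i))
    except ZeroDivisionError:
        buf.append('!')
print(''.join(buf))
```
012!45

Exception on i=3 caught, loop continues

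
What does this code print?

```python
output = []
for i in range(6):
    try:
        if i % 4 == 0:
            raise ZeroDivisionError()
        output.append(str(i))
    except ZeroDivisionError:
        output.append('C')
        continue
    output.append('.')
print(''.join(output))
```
C1.2.3.C5.

continue in except skips rest of loop body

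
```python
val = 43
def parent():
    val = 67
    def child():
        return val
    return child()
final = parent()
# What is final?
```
67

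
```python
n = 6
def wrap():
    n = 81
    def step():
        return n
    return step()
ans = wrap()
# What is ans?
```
81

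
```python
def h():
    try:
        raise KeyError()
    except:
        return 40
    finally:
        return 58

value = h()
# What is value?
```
58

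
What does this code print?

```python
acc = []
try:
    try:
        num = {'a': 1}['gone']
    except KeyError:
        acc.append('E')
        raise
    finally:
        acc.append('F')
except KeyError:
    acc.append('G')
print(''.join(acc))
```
EFG

finally runs before re-raised exception propagates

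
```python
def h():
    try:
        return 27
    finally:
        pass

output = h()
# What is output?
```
27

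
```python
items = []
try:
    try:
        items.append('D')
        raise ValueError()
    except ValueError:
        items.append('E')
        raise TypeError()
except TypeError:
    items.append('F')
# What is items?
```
['D', 'E', 'F']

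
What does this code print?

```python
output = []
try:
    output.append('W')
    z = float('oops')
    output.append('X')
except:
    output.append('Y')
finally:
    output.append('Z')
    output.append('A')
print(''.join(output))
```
WYZA

Code before exception runs, then except, then all of finally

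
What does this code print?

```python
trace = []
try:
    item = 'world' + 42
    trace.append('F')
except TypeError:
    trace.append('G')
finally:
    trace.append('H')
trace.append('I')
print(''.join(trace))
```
GHI

finally always runs, even after exception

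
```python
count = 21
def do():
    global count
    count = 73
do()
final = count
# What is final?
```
73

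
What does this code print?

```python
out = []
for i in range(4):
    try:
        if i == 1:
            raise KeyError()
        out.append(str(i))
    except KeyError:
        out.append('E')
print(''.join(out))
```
0E23

Exception on i=1 caught, loop continues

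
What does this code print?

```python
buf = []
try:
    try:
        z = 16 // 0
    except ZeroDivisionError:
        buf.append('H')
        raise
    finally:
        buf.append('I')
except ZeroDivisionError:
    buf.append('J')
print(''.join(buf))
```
HIJ

finally runs before re-raised exception propagates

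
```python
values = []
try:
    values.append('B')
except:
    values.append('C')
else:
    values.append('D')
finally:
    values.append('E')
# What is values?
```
['B', 'D', 'E']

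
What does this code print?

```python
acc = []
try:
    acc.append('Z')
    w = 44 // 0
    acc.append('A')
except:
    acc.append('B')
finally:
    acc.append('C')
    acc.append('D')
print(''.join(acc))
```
ZBCD

Code before exception runs, then except, then all of finally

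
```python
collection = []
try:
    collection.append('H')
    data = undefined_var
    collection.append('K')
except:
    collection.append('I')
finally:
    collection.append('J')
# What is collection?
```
['H', 'I', 'J']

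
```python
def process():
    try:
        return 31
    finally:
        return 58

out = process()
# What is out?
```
58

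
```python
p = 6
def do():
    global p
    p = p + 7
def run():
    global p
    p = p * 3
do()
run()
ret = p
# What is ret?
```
39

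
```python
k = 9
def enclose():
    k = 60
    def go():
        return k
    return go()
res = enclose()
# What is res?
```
60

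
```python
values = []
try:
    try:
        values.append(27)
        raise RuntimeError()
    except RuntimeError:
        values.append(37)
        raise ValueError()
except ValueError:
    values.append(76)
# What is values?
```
[27, 37, 76]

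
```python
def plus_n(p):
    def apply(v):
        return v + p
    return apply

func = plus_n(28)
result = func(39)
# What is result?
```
67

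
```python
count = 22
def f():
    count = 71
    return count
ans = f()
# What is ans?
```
71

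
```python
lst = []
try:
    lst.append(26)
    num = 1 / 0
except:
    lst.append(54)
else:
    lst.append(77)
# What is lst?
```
[26, 54]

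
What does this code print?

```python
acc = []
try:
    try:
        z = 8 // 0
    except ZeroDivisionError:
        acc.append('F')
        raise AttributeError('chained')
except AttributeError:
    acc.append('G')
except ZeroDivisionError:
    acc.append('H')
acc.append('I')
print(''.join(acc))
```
FGI

AttributeError raised and caught, original ZeroDivisionError not re-raised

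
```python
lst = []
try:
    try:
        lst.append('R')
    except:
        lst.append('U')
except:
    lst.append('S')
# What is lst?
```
['R']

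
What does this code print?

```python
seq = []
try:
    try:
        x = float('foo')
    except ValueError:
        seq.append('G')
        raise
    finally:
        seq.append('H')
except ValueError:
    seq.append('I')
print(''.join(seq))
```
GHI

finally runs before re-raised exception propagates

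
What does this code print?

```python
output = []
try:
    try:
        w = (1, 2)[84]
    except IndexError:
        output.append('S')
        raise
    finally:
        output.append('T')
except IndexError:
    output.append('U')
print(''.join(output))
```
STU

finally runs before re-raised exception propagates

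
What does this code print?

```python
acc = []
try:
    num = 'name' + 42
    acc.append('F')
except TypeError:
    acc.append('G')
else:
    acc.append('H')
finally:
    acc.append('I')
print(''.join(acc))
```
GI

Exception: except runs, else skipped, finally runs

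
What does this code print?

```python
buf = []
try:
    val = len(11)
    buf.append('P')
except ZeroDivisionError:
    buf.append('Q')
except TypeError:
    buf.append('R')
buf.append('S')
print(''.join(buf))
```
RS

TypeError is caught by its specific handler, not ZeroDivisionError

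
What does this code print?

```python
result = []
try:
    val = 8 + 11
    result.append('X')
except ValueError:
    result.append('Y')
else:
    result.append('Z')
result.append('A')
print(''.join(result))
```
XZA

else block runs when no exception occurs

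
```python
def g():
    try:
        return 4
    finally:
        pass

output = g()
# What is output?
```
4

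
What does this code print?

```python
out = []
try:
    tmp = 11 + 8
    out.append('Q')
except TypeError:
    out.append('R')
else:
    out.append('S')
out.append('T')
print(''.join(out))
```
QST

else block runs when no exception occurs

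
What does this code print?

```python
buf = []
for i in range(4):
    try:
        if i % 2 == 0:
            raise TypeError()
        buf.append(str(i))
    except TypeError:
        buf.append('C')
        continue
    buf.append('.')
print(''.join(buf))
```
C1.C3.

continue in except skips rest of loop body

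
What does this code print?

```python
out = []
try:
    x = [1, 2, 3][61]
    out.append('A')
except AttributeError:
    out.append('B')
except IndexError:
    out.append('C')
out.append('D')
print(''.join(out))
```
CD

IndexError is caught by its specific handler, not AttributeError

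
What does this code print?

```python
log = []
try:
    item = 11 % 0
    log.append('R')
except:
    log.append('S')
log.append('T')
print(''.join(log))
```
ST

Exception raised in try, caught by bare except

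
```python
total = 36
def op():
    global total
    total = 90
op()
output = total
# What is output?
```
90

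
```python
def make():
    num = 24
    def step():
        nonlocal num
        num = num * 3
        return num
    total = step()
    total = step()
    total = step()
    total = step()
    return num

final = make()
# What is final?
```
1944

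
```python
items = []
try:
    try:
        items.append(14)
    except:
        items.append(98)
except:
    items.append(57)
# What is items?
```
[14]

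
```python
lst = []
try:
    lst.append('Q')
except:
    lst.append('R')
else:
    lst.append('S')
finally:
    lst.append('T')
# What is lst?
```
['Q', 'S', 'T']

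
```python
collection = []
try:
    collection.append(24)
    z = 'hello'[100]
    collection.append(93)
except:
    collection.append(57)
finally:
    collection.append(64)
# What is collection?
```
[24, 57, 64]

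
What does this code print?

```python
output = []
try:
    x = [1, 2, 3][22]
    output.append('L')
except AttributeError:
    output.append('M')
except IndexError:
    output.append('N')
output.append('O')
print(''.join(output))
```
NO

IndexError is caught by its specific handler, not AttributeError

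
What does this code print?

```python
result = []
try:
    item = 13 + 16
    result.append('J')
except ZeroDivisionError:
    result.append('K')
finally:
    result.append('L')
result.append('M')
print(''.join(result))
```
JLM

finally runs after normal execution too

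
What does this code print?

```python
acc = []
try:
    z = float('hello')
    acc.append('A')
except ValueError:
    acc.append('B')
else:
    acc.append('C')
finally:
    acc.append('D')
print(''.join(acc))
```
BD

Exception: except runs, else skipped, finally runs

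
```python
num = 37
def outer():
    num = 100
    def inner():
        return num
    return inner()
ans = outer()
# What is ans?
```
100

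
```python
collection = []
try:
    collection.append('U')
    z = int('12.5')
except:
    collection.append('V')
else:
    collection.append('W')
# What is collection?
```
['U', 'V']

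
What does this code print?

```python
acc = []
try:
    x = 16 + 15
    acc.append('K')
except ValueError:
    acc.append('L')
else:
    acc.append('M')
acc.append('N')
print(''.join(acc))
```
KMN

else block runs when no exception occurs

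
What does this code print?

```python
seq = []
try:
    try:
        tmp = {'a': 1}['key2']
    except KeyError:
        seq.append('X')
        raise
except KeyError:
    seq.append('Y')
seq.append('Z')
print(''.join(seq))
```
XYZ

raise without argument re-raises current exception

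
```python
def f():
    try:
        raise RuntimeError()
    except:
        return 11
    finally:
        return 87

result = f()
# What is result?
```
87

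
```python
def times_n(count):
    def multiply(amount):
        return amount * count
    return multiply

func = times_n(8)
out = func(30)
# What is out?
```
240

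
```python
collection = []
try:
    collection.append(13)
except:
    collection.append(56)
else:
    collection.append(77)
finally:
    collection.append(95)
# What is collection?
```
[13, 77, 95]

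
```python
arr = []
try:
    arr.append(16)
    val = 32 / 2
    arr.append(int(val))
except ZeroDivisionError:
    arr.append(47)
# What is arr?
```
[16, 16]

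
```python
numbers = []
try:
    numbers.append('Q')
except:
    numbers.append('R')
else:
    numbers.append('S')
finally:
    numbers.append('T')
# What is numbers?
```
['Q', 'S', 'T']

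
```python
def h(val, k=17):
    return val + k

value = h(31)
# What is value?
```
48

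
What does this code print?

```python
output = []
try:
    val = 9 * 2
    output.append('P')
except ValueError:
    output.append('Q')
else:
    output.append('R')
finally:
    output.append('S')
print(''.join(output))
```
PRS

else runs before finally when no exception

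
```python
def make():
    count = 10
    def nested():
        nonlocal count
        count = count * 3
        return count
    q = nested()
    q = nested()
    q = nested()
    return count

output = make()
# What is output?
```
270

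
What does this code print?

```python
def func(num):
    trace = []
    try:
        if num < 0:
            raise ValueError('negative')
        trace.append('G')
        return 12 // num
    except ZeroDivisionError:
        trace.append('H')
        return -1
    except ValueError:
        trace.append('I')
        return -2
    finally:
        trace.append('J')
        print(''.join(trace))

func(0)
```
GHJ

num=0 causes ZeroDivisionError, caught, finally prints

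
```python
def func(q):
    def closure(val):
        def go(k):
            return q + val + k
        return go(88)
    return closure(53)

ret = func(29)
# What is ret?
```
170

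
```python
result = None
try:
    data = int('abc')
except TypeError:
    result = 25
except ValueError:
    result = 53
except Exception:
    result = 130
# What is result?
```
53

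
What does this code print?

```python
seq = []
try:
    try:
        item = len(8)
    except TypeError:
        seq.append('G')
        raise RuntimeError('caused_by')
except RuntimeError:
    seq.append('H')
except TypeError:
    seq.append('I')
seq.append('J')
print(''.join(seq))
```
GHJ

RuntimeError raised and caught, original TypeError not re-raised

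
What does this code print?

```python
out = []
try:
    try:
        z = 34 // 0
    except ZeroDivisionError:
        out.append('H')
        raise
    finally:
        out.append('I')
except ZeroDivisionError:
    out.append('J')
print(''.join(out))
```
HIJ

finally runs before re-raised exception propagates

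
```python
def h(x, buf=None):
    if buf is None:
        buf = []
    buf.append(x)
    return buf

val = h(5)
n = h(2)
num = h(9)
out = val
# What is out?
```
[5]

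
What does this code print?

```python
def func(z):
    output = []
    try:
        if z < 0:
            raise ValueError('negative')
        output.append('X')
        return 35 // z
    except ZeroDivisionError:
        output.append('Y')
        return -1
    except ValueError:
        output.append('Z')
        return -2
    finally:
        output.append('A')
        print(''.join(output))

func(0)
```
XYA

z=0 causes ZeroDivisionError, caught, finally prints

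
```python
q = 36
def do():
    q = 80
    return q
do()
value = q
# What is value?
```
36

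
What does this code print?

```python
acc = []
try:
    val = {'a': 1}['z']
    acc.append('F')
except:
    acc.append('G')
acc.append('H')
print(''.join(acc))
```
GH

Exception raised in try, caught by bare except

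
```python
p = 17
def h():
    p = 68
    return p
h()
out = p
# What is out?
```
17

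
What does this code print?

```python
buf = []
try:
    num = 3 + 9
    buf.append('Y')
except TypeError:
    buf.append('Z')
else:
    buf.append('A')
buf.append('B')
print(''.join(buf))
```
YAB

else block runs when no exception occurs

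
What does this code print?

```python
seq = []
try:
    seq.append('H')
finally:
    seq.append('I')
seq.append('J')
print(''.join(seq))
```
HIJ

try/finally without except, no exception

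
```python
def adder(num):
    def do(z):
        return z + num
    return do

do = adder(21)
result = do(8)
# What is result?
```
29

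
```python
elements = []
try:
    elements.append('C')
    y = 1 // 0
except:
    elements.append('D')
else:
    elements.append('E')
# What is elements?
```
['C', 'D']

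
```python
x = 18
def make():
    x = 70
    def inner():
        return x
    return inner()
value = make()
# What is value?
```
70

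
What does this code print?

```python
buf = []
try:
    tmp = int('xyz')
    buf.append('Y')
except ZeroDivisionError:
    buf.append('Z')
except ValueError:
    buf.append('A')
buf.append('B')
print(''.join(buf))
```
AB

ValueError is caught by its specific handler, not ZeroDivisionError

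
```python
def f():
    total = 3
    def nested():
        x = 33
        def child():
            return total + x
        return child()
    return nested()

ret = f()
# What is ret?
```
36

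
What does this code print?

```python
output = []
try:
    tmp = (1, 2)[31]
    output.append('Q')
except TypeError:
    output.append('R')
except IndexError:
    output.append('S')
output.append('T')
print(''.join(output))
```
ST

IndexError is caught by its specific handler, not TypeError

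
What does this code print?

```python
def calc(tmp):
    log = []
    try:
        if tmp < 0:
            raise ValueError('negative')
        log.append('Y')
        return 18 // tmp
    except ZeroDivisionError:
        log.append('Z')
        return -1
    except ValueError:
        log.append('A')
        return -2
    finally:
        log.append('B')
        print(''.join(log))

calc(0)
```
YZB

tmp=0 causes ZeroDivisionError, caught, finally prints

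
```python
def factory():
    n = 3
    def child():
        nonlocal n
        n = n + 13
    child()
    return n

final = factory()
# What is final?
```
16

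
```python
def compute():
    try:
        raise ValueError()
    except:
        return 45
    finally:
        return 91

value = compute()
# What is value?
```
91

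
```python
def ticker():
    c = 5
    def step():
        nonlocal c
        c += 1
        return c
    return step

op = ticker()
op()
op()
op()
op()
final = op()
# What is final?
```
10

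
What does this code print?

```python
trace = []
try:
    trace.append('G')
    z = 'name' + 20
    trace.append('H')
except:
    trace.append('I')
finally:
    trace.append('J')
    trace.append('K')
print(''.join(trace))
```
GIJK

Code before exception runs, then except, then all of finally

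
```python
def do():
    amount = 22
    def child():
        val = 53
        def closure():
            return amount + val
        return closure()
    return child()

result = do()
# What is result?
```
75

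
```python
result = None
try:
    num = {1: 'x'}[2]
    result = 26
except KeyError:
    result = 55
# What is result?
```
55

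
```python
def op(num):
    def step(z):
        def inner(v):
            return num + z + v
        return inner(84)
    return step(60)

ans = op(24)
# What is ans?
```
168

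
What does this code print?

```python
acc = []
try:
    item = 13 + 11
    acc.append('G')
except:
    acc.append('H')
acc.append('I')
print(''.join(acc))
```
GI

No exception, try block completes normally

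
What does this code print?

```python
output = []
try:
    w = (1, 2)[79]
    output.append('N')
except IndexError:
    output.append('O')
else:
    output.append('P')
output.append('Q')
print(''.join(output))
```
OQ

else block skipped when exception is caught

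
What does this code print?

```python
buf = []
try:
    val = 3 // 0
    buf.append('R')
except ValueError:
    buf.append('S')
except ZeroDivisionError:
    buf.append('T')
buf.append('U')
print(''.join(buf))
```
TU

ZeroDivisionError is caught by its specific handler, not ValueError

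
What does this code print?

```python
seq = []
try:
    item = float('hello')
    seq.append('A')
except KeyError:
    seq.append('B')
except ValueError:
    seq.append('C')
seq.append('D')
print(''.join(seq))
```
CD

ValueError is caught by its specific handler, not KeyError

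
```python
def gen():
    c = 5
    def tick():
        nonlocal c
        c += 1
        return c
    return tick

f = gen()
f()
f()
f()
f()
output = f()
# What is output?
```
10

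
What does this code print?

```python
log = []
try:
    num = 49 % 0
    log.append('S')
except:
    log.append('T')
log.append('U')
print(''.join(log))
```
TU

Exception raised in try, caught by bare except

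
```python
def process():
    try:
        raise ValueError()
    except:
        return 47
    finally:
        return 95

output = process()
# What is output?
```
95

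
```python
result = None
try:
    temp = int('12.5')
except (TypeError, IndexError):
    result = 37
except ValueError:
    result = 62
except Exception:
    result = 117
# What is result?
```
62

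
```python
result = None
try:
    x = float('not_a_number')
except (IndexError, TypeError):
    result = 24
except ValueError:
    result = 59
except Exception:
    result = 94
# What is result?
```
59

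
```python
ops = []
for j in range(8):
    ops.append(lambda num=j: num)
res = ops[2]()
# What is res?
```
2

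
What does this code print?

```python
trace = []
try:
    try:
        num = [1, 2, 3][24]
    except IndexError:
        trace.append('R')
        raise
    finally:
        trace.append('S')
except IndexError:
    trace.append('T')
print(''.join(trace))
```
RST

finally runs before re-raised exception propagates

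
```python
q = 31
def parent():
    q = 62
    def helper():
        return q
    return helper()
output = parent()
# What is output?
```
62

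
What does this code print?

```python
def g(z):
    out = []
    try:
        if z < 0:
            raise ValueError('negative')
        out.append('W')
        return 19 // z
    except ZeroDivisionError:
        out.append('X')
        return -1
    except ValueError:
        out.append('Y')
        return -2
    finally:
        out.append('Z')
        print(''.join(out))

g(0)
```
WXZ

z=0 causes ZeroDivisionError, caught, finally prints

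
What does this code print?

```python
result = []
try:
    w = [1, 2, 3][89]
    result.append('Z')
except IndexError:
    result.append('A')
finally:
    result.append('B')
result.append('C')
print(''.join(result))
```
ABC

finally always runs, even after exception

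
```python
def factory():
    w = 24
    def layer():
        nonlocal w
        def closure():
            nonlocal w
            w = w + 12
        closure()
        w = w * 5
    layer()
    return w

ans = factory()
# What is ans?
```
180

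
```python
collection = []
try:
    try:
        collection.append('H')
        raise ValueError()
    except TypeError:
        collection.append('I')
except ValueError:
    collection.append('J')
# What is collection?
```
['H', 'J']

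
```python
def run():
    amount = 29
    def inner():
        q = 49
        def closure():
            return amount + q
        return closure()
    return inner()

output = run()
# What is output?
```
78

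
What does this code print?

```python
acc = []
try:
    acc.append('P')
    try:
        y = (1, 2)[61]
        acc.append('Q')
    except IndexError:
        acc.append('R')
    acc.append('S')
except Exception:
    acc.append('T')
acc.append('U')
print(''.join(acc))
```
PRSU

Inner exception caught by inner handler, outer continues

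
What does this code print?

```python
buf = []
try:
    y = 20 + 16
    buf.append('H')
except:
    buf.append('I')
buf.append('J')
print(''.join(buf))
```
HJ

No exception, try block completes normally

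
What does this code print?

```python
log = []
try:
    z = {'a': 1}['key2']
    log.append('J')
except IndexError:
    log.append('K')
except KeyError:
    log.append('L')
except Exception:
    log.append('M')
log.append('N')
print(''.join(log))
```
LN

KeyError matches before generic Exception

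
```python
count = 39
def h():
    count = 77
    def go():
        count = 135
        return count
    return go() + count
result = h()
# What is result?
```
212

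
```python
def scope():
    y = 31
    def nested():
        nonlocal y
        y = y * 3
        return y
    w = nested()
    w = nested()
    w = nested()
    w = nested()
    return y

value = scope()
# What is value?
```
2511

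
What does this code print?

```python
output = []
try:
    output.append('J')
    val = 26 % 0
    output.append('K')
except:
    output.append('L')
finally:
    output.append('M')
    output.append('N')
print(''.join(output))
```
JLMN

Code before exception runs, then except, then all of finally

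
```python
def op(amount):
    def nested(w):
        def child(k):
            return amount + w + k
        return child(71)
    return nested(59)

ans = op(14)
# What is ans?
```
144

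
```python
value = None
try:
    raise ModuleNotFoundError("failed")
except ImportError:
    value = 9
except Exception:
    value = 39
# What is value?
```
9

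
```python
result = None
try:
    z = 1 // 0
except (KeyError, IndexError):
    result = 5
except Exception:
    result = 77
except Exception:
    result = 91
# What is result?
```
77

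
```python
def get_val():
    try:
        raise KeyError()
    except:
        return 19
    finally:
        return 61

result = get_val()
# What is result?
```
61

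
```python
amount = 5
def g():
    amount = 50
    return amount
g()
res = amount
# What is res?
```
5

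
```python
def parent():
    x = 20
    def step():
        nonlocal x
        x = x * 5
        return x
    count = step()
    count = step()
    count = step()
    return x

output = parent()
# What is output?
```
2500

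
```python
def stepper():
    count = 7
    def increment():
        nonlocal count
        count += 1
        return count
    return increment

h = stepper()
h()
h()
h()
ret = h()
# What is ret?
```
11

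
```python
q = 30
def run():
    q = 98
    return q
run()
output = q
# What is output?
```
30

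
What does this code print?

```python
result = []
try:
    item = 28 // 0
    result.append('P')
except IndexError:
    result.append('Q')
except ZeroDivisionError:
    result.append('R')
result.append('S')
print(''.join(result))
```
RS

ZeroDivisionError is caught by its specific handler, not IndexError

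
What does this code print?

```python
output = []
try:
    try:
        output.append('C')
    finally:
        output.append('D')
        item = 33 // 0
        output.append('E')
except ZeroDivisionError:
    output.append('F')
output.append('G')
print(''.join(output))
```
CDFG

Exception in inner finally caught by outer except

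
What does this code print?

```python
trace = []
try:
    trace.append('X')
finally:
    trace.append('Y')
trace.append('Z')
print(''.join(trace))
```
XYZ

try/finally without except, no exception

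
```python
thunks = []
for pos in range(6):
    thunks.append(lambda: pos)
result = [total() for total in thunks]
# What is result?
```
[5, 5, 5, 5, 5, 5]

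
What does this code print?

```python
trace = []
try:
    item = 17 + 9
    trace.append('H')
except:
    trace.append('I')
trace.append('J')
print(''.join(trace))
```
HJ

No exception, try block completes normally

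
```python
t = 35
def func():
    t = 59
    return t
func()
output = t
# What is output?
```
35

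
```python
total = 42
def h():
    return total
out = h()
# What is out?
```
42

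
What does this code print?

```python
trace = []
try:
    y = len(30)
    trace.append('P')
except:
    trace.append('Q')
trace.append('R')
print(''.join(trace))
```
QR

Exception raised in try, caught by bare except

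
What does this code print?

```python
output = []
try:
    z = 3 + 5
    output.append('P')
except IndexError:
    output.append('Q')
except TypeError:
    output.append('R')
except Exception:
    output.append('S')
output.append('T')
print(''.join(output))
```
PT

No exception, try block completes normally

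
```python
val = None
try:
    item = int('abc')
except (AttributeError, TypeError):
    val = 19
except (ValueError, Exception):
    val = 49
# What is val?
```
49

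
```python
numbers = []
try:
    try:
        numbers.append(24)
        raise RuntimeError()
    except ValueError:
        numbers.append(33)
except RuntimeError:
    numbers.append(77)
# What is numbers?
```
[24, 77]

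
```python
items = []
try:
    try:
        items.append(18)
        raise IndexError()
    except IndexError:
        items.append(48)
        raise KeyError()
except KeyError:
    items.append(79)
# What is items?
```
[18, 48, 79]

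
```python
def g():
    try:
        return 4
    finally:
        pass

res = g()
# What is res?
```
4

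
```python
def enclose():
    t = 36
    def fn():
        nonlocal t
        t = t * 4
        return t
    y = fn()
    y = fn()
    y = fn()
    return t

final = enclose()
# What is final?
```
2304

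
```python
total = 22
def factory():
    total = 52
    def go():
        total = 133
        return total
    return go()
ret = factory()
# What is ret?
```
133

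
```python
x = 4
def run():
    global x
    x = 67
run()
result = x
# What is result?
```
67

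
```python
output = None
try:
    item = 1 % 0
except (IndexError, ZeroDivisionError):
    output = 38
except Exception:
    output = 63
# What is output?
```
38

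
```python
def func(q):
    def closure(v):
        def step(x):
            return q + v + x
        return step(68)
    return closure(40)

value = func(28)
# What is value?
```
136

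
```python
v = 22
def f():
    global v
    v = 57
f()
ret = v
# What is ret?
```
57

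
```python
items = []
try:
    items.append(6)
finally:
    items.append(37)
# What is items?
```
[6, 37]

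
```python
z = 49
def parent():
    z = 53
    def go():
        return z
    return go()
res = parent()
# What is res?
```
53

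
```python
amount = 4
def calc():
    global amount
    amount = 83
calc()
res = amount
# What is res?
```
83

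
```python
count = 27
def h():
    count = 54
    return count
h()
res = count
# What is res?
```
27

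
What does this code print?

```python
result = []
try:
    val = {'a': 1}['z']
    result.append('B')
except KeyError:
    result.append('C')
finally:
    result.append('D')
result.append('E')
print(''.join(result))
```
CDE

finally always runs, even after exception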